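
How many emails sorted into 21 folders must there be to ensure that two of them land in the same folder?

There are 21 folders acting as pigeonholes.
With 21 emails we could place one in each, avoiding any repeat.
One more forces some class to hold 2, so 21 + 1 = 22.

22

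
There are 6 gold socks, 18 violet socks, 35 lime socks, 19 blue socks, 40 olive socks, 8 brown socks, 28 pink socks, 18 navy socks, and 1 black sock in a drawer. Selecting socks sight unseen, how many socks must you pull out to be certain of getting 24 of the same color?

In the worst case we take at most 23 of each color, but all 6 gold, all 18 violet, all 19 blue, all 8 brown, all 18 navy, and all 1 black (fewer than 23), giving 6 + 18 + 23 + 19 + 23 + 8 + 23 + 18 + 1 = 139.
One more sock then forces some color to 24, so 139 + 1 = 140.

140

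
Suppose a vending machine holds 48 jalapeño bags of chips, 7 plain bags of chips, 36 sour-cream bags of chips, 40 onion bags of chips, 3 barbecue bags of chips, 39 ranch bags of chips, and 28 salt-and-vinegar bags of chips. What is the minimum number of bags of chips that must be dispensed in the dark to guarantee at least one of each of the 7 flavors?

199

The hardest flavor to obtain is barbecue: we could draw every other bag of chips first — 201 − 3 = 198 bags of chips — without a single barbecue one.
The next draw must be barbecue, so 198 + 1 = 199.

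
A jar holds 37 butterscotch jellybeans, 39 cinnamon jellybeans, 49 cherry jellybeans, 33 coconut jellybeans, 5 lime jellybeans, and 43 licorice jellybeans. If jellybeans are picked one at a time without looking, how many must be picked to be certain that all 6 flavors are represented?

The hardest flavor to obtain is lime: we could draw every other jellybean first — 206 − 5 = 201 jellybeans — without a single lime one.
The next draw must be lime, so 201 + 1 = 202.

202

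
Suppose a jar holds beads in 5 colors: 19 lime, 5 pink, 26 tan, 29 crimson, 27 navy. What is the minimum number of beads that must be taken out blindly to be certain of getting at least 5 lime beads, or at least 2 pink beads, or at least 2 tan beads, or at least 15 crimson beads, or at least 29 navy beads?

Each of the 5 colors has its own threshold; avoid all of them simultaneously.
The worst case stops just short of every target: 4 lime, 1 pink, 1 tan, 14 crimson, all 27 navy — 4 + 1 + 1 + 14 + 27 = 47 beads.
One more bead must push some color to its target, so 47 + 1 = 48.

48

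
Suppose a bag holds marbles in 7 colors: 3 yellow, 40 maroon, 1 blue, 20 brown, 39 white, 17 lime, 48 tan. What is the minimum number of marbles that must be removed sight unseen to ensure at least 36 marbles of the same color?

147

In the worst case we take at most 35 of each color, but all 3 yellow, all 1 blue, all 20 brown, and all 17 lime (fewer than 35), giving 3 + 35 + 1 + 20 + 35 + 17 + 35 = 146.
One more marble then forces some color to 36, so 146 + 1 = 147.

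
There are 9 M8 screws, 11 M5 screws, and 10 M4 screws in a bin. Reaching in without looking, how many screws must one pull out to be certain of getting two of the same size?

The worst case takes 1 screw of each size without reaching 2 of any: 3 × 1 = 3.
The next screw must bring some size to 2, so 3 + 1 = 4.

4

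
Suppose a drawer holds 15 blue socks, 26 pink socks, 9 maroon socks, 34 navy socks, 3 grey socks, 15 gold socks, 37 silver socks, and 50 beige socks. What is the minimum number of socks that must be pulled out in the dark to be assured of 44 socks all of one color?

In the worst case we take at most 43 of each color, but all 15 blue, all 26 pink, all 9 maroon, all 34 navy, all 3 grey, all 15 gold, and all 37 silver (fewer than 43), giving 15 + 26 + 9 + 34 + 3 + 15 + 37 + 43 = 182.
One more sock then forces some color to 44, so 182 + 1 = 183.

183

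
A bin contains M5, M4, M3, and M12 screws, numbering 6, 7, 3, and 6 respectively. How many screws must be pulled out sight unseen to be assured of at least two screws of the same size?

5

The worst case takes 1 screw of each size without reaching 2 of any: 4 × 1 = 4.
The next screw must bring some size to 2, so 4 + 1 = 5.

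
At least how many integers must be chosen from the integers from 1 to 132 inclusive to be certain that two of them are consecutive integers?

Partition {1, …, 132} into 66 pairs: {1,2}, {3,4}, …, {131,132}.
Choosing 66 integers — say the 66 even numbers 2, 4, …, 132 — takes one from each pair and avoids the property.
Choosing 67 forces two into the same pair by pigeonhole, and those are consecutive. So 67.

67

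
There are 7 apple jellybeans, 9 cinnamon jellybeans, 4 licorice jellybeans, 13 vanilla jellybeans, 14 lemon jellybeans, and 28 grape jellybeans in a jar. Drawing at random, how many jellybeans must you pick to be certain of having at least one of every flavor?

72

The hardest flavor to obtain is licorice: we could draw every other jellybean first — 75 − 4 = 71 jellybeans — without a single licorice one.
The next draw must be licorice, so 71 + 1 = 72.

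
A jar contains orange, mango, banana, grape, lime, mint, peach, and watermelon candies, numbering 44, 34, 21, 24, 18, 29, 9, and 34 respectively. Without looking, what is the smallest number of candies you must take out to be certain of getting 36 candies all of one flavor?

In the worst case we take at most 35 of each flavor, but all 34 mango, all 21 banana, all 24 grape, all 18 lime, all 29 mint, all 9 peach, and all 34 watermelon (fewer than 35), giving 35 + 34 + 21 + 24 + 18 + 29 + 9 + 34 = 204.
One more candy then forces some flavor to 36, so 204 + 1 = 205.

205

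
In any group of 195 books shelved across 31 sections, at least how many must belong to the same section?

The 195 books fall into 31 sections.
If each of the 31 sections held at most 6, the total would be at most 31 × 6 = 186 < 195, a contradiction.
So at least one holds ⌈195/31⌉ = 7.

7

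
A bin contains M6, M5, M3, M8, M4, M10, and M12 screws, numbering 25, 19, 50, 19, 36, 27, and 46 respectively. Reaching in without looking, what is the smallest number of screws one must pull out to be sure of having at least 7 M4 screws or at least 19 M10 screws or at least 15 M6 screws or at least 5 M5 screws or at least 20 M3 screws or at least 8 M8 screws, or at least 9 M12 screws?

77

The worst case stops just short of every target: 14 M6, 4 M5, 19 M3, 7 M8, 6 M4, 18 M10, 8 M12 — 14 + 4 + 19 + 7 + 6 + 18 + 8 = 76 screws.
One more screw must push some size to its target, so 76 + 1 = 77.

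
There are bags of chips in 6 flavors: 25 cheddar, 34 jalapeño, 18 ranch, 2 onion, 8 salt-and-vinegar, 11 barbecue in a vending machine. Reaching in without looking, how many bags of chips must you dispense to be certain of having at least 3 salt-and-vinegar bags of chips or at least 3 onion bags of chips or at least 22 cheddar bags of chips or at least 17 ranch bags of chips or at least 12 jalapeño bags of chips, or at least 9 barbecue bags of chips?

61

The worst case stops just short of every target: 21 cheddar, 11 jalapeño, 16 ranch, 2 onion, 2 salt-and-vinegar, 8 barbecue — 21 + 11 + 16 + 2 + 2 + 8 = 60 bags of chips.
One more bag of chips must push some flavor to its target, so 60 + 1 = 61.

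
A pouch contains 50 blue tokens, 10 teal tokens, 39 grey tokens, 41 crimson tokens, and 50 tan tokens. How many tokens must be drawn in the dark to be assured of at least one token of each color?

181

The hardest color to obtain is teal: we could draw every other token first — 190 − 10 = 180 tokens — without a single teal one.
The next draw must be teal, so 180 + 1 = 181.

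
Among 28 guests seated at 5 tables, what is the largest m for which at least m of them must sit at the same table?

6

The 28 guests fall into 5 tables.
If each of the 5 tables held at most 5, the total would be at most 5 × 5 = 25 < 28, a contradiction.
So at least one holds ⌈28/5⌉ = 6.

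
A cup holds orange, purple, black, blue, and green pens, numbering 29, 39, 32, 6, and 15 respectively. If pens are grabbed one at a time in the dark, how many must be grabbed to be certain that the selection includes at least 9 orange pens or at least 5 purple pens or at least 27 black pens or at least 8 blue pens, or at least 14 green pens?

The worst case stops just short of every target: 8 orange, 4 purple, 26 black, all 6 blue, 13 green — 8 + 4 + 26 + 6 + 13 = 57 pens.
One more pen must push some ink color to its target, so 57 + 1 = 58.

58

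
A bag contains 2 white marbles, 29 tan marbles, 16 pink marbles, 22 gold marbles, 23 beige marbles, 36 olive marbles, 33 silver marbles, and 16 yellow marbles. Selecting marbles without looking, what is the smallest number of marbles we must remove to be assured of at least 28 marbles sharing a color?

161

In the worst case we take at most 27 of each color, but all 2 white, all 16 pink, all 22 gold, all 23 beige, and all 16 yellow (fewer than 27), giving 2 + 27 + 16 + 22 + 23 + 27 + 27 + 16 = 160.
One more marble then forces some color to 28, so 160 + 1 = 161.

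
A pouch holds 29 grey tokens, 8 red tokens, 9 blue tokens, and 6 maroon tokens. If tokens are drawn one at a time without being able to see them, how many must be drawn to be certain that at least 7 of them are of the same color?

25

Treat the 4 colors as pigeonholes.
The worst case takes 6 tokens of each color without reaching 7 of any: 4 × 6 = 24.
The next token must bring some color to 7, so 24 + 1 = 25.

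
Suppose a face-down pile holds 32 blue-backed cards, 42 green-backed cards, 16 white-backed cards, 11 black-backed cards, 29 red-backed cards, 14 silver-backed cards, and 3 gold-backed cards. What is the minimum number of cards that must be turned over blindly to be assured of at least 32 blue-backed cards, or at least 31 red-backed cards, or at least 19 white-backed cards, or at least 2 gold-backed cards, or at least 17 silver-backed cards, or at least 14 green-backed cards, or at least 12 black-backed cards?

116

The worst case stops just short of every target: 31 blue-backed, 13 green-backed, all 16 white-backed, 11 black-backed, all 29 red-backed, all 14 silver-backed, 1 gold-backed — 31 + 13 + 16 + 11 + 29 + 14 + 1 = 115 cards.
One more card must push some back color to its target, so 115 + 1 = 116.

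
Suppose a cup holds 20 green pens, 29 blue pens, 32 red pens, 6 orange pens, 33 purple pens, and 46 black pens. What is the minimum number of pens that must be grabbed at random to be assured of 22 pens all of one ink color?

Treat the 6 ink colors as pigeonholes.
In the worst case we take at most 21 of each ink color, but all 20 green and all 6 orange (fewer than 21), giving 20 + 21 + 21 + 6 + 21 + 21 = 110.
One more pen then forces some ink color to 22, so 110 + 1 = 111.

111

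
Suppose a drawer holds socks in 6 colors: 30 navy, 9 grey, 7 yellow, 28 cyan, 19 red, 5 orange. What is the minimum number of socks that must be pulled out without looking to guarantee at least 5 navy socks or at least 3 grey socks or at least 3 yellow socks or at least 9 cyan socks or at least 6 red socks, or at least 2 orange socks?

23

The worst case stops just short of every target: 4 navy, 2 grey, 2 yellow, 8 cyan, 5 red, 1 orange — 4 + 2 + 2 + 8 + 5 + 1 = 22 socks.
One more sock must push some color to its target, so 22 + 1 = 23.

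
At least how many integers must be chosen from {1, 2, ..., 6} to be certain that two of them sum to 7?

4

Partition {1, …, 6} into 3 pairs: {1,6}, {2,5}, …, {3,4}.
Choosing 3 integers — say the integers 1 through 3 — takes one from each pair and avoids the property.
Choosing 4 forces two into the same pair by pigeonhole, and those sum to 7. So 4.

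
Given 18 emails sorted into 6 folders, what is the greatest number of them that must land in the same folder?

3

The 18 emails fall into 6 folders.
If each of the 6 folders held at most 2, the total would be at most 6 × 2 = 12 < 18, a contradiction.
So at least one holds ⌈18/6⌉ = 3.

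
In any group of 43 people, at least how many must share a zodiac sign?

4

There are 12 zodiac signs, which serve as the pigeonholes.
If each of the 12 zodiac signs held at most 3, the total would be at most 12 × 3 = 36 < 43, a contradiction.
So at least one holds ⌈43/12⌉ = 4.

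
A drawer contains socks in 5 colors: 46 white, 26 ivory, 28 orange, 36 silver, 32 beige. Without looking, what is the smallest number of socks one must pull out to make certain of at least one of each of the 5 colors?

143

The hardest color to obtain is ivory: we could draw every other sock first — 168 − 26 = 142 socks — without a single ivory one.
The next draw must be ivory, so 142 + 1 = 143.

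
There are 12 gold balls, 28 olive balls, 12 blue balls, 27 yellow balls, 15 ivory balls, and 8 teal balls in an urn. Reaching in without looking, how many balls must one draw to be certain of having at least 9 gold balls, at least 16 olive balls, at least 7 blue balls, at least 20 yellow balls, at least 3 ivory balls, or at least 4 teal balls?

54

The worst case stops just short of every target: 8 gold, 15 olive, 6 blue, 19 yellow, 2 ivory, 3 teal — 8 + 15 + 6 + 19 + 2 + 3 = 53 balls.
One more ball must push some color to its target, so 53 + 1 = 54.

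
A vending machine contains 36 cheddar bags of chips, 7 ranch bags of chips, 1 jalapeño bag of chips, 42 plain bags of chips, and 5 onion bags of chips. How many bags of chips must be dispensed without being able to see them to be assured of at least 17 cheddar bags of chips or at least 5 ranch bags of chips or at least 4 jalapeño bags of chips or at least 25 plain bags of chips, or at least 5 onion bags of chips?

The worst case stops just short of every target: 16 cheddar, 4 ranch, all 1 jalapeño, 24 plain, 4 onion — 16 + 4 + 1 + 24 + 4 = 49 bags of chips.
One more bag of chips must push some flavor to its target, so 49 + 1 = 50.

50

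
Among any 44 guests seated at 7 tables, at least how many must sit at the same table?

7

The 44 guests fall into 7 tables.
If each of the 7 tables held at most 6, the total would be at most 7 × 6 = 42 < 44, a contradiction.
So at least one holds ⌈44/7⌉ = 7.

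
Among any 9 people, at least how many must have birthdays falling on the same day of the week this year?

2

The 9 people fall into 7 days of the week.
If each of the 7 days of the week held at most 1, the total would be at most 7 × 1 = 7 < 9, a contradiction.
So at least one holds ⌈9/7⌉ = 2.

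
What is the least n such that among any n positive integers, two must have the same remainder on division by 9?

Use the pigeonhole principle on residue classes: two integers differ by a multiple of 9 exactly when they share a remainder mod 9.
There are 9 residue classes mod 9, so 9 integers can all lie in distinct classes.
One more integer must repeat a residue, giving a difference divisible by 9. So n = 9 + 1 = 10.

10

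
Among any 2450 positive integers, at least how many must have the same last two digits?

There are 100 possible two-digit endings, which serve as the pigeonholes.
If each of the 100 possible two-digit endings held at most 24, the total would be at most 100 × 24 = 2400 < 2450, a contradiction.
So at least one holds ⌈2450/100⌉ = 25.

25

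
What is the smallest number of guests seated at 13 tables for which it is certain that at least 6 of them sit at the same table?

66

There are 13 tables acting as pigeonholes.
With 13 × 5 = 65 guests we could place exactly 5 in each, with no class reaching 6.
One more forces some class to hold 6, so 65 + 1 = 66.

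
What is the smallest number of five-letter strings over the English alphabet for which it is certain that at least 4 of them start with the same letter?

There are 26 possible first letters acting as pigeonholes.
With 26 × 3 = 78 five-letter strings over the English alphabet we could place exactly 3 in each, with no class reaching 4.
One more forces some class to hold 4, so 78 + 1 = 79.

79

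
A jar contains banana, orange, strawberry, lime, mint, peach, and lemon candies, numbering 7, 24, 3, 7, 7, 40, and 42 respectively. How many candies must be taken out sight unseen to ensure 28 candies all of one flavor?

103

In the worst case we take at most 27 of each flavor, but all 7 banana, all 24 orange, all 3 strawberry, all 7 lime, and all 7 mint (fewer than 27), giving 7 + 24 + 3 + 7 + 7 + 27 + 27 = 102.
One more candy then forces some flavor to 28, so 102 + 1 = 103.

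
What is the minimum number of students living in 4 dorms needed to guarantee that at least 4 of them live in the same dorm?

13

There are 4 dorms acting as pigeonholes.
With 4 × 3 = 12 students we could place exactly 3 in each, with no class reaching 4.
One more forces some class to hold 4, so 12 + 1 = 13.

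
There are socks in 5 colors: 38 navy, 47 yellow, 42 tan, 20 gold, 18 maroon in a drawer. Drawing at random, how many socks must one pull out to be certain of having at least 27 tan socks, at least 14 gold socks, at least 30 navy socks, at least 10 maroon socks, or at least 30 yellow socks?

Each of the 5 colors has its own threshold; avoid all of them simultaneously.
The worst case stops just short of every target: 29 navy, 29 yellow, 26 tan, 13 gold, 9 maroon — 29 + 29 + 26 + 13 + 9 = 106 socks.
One more sock must push some color to its target, so 106 + 1 = 107.

107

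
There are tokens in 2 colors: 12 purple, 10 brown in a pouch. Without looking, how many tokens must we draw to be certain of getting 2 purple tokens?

12

The worst case draws every non-purple token first: 10.
The next 2 draws are then forced to be purple, giving 10 + 2 = 12.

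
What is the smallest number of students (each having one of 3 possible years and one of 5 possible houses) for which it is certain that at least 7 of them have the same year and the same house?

There are 3 × 5 = 15 (year, house) combinations acting as pigeonholes.
With 15 × 6 = 90 students we could place exactly 6 in each, with no (year, house) pair reaching 7.
One more forces some (year, house) pair to hold 7, so 90 + 1 = 91.

91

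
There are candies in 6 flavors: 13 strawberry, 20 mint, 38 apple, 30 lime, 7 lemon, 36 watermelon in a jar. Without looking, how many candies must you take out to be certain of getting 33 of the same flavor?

Treat the 6 flavors as pigeonholes.
In the worst case we take at most 32 of each flavor, but all 13 strawberry, all 20 mint, all 30 lime, and all 7 lemon (fewer than 32), giving 13 + 20 + 32 + 30 + 7 + 32 = 134.
One more candy then forces some flavor to 33, so 134 + 1 = 135.

135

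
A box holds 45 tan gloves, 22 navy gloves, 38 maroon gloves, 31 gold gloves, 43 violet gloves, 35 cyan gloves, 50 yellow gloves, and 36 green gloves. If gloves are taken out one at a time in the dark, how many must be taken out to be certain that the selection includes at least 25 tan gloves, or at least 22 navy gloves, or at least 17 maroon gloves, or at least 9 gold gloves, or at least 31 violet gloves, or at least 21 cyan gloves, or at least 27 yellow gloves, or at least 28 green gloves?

173

Each of the 8 colors has its own threshold; avoid all of them simultaneously.
The worst case stops just short of every target: 24 tan, 21 navy, 16 maroon, 8 gold, 30 violet, 20 cyan, 26 yellow, 27 green — 24 + 21 + 16 + 8 + 30 + 20 + 26 + 27 = 172 gloves.
One more glove must push some color to its target, so 172 + 1 = 173.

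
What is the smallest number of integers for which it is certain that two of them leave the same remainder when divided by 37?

38

There are 37 residue classes modulo 37 acting as pigeonholes.
With 37 integers we could place one in each, avoiding any repeat.
One more forces some class to hold 2, so 37 + 1 = 38.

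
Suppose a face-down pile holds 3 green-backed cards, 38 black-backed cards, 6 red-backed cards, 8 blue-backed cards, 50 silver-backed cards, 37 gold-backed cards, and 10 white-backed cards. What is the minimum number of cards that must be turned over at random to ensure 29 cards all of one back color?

Treat the 7 back colors as pigeonholes.
In the worst case we take at most 28 of each back color, but all 3 green-backed, all 6 red-backed, all 8 blue-backed, and all 10 white-backed (fewer than 28), giving 3 + 28 + 6 + 8 + 28 + 28 + 10 = 111.
One more card then forces some back color to 29, so 111 + 1 = 112.

112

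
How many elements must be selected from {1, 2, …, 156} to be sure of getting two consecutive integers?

Partition {1, …, 156} into 78 pairs: {1,2}, {3,4}, …, {155,156}.
Choosing 78 integers — say the 78 even numbers 2, 4, …, 156 — takes one from each pair and avoids the property.
Choosing 79 forces two into the same pair by pigeonhole, and those are consecutive. So 79.

79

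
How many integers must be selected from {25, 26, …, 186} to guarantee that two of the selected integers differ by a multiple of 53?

Group the integers by remainder mod 53; there are 53 residue classes, each nonempty in this range.
Choosing one from each class (53 integers) avoids any shared remainder.
One more choice must repeat a class, so two differ by a multiple of 53. Hence 53 + 1 = 54.

54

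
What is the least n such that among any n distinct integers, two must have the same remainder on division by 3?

Two integers differ by a multiple of 3 exactly when they share a remainder mod 3.
There are 3 residue classes mod 3, so 3 integers can all lie in distinct classes.
One more integer must repeat a residue, giving a difference divisible by 3. So n = 3 + 1 = 4.

4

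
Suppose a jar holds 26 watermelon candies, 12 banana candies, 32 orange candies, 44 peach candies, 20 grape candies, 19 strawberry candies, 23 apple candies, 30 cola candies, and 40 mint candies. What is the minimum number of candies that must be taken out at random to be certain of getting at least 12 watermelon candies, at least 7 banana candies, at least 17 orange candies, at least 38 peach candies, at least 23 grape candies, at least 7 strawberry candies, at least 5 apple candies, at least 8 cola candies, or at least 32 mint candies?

The worst case stops just short of every target: 11 watermelon, 6 banana, 16 orange, 37 peach, all 20 grape, 6 strawberry, 4 apple, 7 cola, 31 mint — 11 + 6 + 16 + 37 + 20 + 6 + 4 + 7 + 31 = 138 candies.
One more candy must push some flavor to its target, so 138 + 1 = 139.

139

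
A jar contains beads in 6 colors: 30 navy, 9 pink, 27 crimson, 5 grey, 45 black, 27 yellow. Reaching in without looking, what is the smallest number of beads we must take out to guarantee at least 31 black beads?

The worst case draws every non-black bead first: 30 + 9 + 27 + 5 + 27 = 98.
The next 31 draws are then forced to be black, giving 98 + 31 = 129.

129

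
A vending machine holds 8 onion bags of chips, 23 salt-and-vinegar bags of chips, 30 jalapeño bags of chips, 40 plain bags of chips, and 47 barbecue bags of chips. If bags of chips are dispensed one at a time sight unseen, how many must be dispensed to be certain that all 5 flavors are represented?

The hardest flavor to obtain is onion: we could draw every other bag of chips first — 148 − 8 = 140 bags of chips — without a single onion one.
The next draw must be onion, so 140 + 1 = 141.

141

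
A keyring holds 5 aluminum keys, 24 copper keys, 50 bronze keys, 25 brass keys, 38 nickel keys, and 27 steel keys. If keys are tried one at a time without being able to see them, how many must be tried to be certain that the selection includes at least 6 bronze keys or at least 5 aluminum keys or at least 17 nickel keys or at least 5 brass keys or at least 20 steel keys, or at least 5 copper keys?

53

The worst case stops just short of every target: 4 aluminum, 4 copper, 5 bronze, 4 brass, 16 nickel, 19 steel — 4 + 4 + 5 + 4 + 16 + 19 = 52 keys.
One more key must push some type to its target, so 52 + 1 = 53.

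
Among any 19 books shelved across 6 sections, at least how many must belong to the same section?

4

The 19 books fall into 6 sections.
If each of the 6 sections held at most 3, the total would be at most 6 × 3 = 18 < 19, a contradiction.
So at least one holds ⌈19/6⌉ = 4.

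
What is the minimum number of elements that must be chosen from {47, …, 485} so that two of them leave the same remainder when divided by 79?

80

Group the integers by remainder mod 79; there are 79 residue classes, each nonempty in this range.
Choosing one from each class (79 integers) avoids any shared remainder.
One more choice must repeat a class, so two differ by a multiple of 79. Hence 79 + 1 = 80.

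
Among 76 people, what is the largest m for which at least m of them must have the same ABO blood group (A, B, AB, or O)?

19

The 76 people fall into 4 ABO blood groups.
If each of the 4 ABO blood groups held at most 18, the total would be at most 4 × 18 = 72 < 76, a contradiction.
So at least one holds ⌈76/4⌉ = 19.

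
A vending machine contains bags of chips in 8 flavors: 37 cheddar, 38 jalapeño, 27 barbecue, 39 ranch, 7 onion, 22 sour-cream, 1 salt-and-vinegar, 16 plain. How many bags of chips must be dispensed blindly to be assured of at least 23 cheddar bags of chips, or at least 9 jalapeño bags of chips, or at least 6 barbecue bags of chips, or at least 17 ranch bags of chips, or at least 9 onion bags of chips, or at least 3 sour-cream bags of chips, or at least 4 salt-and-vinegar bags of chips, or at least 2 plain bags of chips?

Each of the 8 flavors has its own threshold; avoid all of them simultaneously.
The worst case stops just short of every target: 22 cheddar, 8 jalapeño, 5 barbecue, 16 ranch, all 7 onion, 2 sour-cream, all 1 salt-and-vinegar, 1 plain — 22 + 8 + 5 + 16 + 7 + 2 + 1 + 1 = 62 bags of chips.
One more bag of chips must push some flavor to its target, so 62 + 1 = 63.

63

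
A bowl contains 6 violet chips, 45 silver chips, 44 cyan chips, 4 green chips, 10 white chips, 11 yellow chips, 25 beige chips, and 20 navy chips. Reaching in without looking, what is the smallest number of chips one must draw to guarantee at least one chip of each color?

The hardest color to obtain is green: we could draw every other chip first — 165 − 4 = 161 chips — without a single green one.
The next draw must be green, so 161 + 1 = 162.

162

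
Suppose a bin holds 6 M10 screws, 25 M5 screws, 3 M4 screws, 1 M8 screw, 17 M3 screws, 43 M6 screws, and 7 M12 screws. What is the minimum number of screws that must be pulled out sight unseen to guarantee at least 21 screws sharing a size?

75

In the worst case we take at most 20 of each size, but all 6 M10, all 3 M4, all 1 M8, all 17 M3, and all 7 M12 (fewer than 20), giving 6 + 20 + 3 + 1 + 17 + 20 + 7 = 74.
One more screw then forces some size to 21, so 74 + 1 = 75.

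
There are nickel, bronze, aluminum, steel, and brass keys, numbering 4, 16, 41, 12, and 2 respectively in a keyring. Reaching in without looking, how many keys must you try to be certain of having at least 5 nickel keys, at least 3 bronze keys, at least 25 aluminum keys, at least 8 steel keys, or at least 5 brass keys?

40

Each of the 5 types has its own threshold; avoid all of them simultaneously.
The worst case stops just short of every target: 4 nickel, 2 bronze, 24 aluminum, 7 steel, all 2 brass — 4 + 2 + 24 + 7 + 2 = 39 keys.
One more key must push some type to its target, so 39 + 1 = 40.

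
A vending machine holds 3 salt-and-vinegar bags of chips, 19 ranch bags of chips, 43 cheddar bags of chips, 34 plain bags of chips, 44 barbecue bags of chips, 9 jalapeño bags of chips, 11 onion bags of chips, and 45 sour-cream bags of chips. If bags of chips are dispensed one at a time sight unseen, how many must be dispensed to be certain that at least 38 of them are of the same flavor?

Treat the 8 flavors as pigeonholes.
In the worst case we take at most 37 of each flavor, but all 3 salt-and-vinegar, all 19 ranch, all 34 plain, all 9 jalapeño, and all 11 onion (fewer than 37), giving 3 + 19 + 37 + 34 + 37 + 9 + 11 + 37 = 187.
One more bag of chips then forces some flavor to 38, so 187 + 1 = 188.

188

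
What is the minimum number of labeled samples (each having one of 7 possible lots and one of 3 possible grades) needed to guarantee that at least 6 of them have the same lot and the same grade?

106

There are 7 × 3 = 21 (lot, grade) combinations acting as pigeonholes.
With 21 × 5 = 105 labeled samples we could place exactly 5 in each, with no (lot, grade) pair reaching 6.
One more forces some (lot, grade) pair to hold 6, so 105 + 1 = 106.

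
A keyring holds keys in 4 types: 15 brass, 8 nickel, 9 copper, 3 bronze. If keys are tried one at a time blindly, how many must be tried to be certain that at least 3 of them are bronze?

35

The worst case draws every non-bronze key first: 15 + 8 + 9 = 32.
The next 3 draws are then forced to be bronze, giving 32 + 3 = 35.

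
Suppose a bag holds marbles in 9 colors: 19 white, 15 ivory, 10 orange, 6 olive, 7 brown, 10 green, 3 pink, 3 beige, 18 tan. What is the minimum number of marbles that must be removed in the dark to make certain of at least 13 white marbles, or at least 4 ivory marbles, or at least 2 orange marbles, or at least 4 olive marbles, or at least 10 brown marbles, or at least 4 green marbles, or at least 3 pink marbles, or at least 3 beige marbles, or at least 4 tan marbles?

37

The worst case stops just short of every target: 12 white, 3 ivory, 1 orange, 3 olive, all 7 brown, 3 green, 2 pink, 2 beige, 3 tan — 12 + 3 + 1 + 3 + 7 + 3 + 2 + 2 + 3 = 36 marbles.
One more marble must push some color to its target, so 36 + 1 = 37.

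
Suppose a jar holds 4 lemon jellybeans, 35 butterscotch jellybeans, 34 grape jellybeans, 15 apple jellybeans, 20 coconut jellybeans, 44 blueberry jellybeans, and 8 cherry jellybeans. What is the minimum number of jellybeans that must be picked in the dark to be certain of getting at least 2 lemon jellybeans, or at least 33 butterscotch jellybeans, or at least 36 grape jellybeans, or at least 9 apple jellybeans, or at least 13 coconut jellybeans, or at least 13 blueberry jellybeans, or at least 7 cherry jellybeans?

Each of the 7 flavors has its own threshold; avoid all of them simultaneously.
The worst case stops just short of every target: 1 lemon, 32 butterscotch, all 34 grape, 8 apple, 12 coconut, 12 blueberry, 6 cherry — 1 + 32 + 34 + 8 + 12 + 12 + 6 = 105 jellybeans.
One more jellybean must push some flavor to its target, so 105 + 1 = 106.

106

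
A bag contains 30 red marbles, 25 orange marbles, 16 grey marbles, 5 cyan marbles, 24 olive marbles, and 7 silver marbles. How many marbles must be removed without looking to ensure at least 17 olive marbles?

100

The worst case draws every non-olive marble first: 30 + 25 + 16 + 5 + 7 = 83.
The next 17 draws are then forced to be olive, giving 83 + 17 = 100.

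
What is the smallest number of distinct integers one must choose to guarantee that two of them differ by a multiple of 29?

30

Two integers differ by a multiple of 29 exactly when they share a remainder mod 29.
There are 29 residue classes mod 29, so 29 integers can all lie in distinct classes.
One more integer must repeat a residue, giving a difference divisible by 29. So n = 29 + 1 = 30.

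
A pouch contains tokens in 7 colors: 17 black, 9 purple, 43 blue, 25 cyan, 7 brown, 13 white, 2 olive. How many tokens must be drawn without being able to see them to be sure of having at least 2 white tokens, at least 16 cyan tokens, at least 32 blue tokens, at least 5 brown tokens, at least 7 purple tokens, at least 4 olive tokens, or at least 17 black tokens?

The worst case stops just short of every target: 16 black, 6 purple, 31 blue, 15 cyan, 4 brown, 1 white, all 2 olive — 16 + 6 + 31 + 15 + 4 + 1 + 2 = 75 tokens.
One more token must push some color to its target, so 75 + 1 = 76.

76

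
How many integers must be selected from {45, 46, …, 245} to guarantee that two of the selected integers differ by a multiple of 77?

78

Group the integers by remainder mod 77; there are 77 residue classes, each nonempty in this range.
Choosing one from each class (77 integers) avoids any shared remainder.
One more choice must repeat a class, so two differ by a multiple of 77. Hence 77 + 1 = 78.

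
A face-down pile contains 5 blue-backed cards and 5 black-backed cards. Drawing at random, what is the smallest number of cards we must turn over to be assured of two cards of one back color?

Treat the 2 back colors as pigeonholes.
The worst case takes 1 card of each back color without reaching 2 of any: 2 × 1 = 2.
The next card must bring some back color to 2, so 2 + 1 = 3.

3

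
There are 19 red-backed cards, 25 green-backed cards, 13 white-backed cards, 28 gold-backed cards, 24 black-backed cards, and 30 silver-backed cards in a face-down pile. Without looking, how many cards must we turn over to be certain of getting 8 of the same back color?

The worst case takes 7 cards of each back color without reaching 8 of any: 6 × 7 = 42.
The next card must bring some back color to 8, so 42 + 1 = 43.

43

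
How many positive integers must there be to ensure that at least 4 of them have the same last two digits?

There are 100 possible two-digit endings acting as pigeonholes.
With 100 × 3 = 300 positive integers we could place exactly 3 in each, with no class reaching 4.
One more forces some class to hold 4, so 300 + 1 = 301.

301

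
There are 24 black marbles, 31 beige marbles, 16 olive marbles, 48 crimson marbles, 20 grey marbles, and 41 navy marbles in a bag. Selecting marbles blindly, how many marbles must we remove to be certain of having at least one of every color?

The hardest color to obtain is olive: we could draw every other marble first — 180 − 16 = 164 marbles — without a single olive one.
The next draw must be olive, so 164 + 1 = 165.

165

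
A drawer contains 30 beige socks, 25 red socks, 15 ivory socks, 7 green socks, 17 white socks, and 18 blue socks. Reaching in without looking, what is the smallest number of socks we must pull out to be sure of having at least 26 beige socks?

108

The worst case draws every non-beige sock first: 25 + 15 + 7 + 17 + 18 = 82.
The next 26 draws are then forced to be beige, giving 82 + 26 = 108.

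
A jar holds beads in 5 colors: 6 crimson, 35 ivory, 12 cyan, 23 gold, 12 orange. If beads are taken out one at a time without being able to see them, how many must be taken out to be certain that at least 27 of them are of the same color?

Treat the 5 colors as pigeonholes.
In the worst case we take at most 26 of each color, but all 6 crimson, all 12 cyan, all 23 gold, and all 12 orange (fewer than 26), giving 6 + 26 + 12 + 23 + 12 = 79.
One more bead then forces some color to 27, so 79 + 1 = 80.

80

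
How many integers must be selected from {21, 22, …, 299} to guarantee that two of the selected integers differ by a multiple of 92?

93

Group the integers by remainder mod 92; there are 92 residue classes, each nonempty in this range.
Choosing one from each class (92 integers) avoids any shared remainder.
One more choice must repeat a class, so two differ by a multiple of 92. Hence 92 + 1 = 93.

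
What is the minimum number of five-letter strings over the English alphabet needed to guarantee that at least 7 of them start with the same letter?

157

There are 26 possible first letters acting as pigeonholes.
With 26 × 6 = 156 five-letter strings over the English alphabet we could place exactly 6 in each, with no class reaching 7.
One more forces some class to hold 7, so 156 + 1 = 157.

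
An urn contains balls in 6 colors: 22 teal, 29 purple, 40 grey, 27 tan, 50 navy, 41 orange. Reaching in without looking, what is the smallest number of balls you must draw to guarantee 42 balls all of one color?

In the worst case we take at most 41 of each color, but all 22 teal, all 29 purple, all 40 grey, and all 27 tan (fewer than 41), giving 22 + 29 + 40 + 27 + 41 + 41 = 200.
One more ball then forces some color to 42, so 200 + 1 = 201.

201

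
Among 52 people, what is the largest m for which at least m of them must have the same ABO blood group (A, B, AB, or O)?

13

There are 4 ABO blood groups, which serve as the pigeonholes.
If each of the 4 ABO blood groups held at most 12, the total would be at most 4 × 12 = 48 < 52, a contradiction.
So at least one holds ⌈52/4⌉ = 13.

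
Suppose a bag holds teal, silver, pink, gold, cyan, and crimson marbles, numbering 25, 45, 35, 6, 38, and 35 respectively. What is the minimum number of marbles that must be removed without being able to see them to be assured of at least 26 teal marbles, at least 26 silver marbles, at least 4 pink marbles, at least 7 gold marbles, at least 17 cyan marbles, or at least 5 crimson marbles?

The worst case stops just short of every target: 25 teal, 25 silver, 3 pink, 6 gold, 16 cyan, 4 crimson — 25 + 25 + 3 + 6 + 16 + 4 = 79 marbles.
One more marble must push some color to its target, so 79 + 1 = 80.

80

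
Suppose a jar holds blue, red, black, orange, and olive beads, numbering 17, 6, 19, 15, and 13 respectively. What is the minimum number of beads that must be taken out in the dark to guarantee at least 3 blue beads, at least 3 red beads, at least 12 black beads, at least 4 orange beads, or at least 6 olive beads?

The worst case stops just short of every target: 2 blue, 2 red, 11 black, 3 orange, 5 olive — 2 + 2 + 11 + 3 + 5 = 23 beads.
One more bead must push some color to its target, so 23 + 1 = 24.

24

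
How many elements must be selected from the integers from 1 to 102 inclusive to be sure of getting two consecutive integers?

52

Partition {1, …, 102} into 51 pairs: {1,2}, {3,4}, …, {101,102}.
Choosing 51 integers — say the 51 even numbers 2, 4, …, 102 — takes one from each pair and avoids the property.
Choosing 52 forces two into the same pair by pigeonhole, and those are consecutive. So 52.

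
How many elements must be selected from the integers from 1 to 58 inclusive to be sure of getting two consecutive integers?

30

Partition {1, …, 58} into 29 pairs: {1,2}, {3,4}, …, {57,58}.
Choosing 29 integers — say the 29 even numbers 2, 4, …, 58 — takes one from each pair and avoids the property.
Choosing 30 forces two into the same pair by pigeonhole, and those are consecutive. So 30.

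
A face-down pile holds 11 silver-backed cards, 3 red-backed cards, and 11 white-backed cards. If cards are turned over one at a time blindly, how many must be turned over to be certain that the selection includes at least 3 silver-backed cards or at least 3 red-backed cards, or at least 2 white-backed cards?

The worst case stops just short of every target: 2 silver-backed, 2 red-backed, 1 white-backed — 2 + 2 + 1 = 5 cards.
One more card must push some back color to its target, so 5 + 1 = 6.

6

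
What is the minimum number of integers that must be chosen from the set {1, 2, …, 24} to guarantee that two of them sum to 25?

Partition {1, …, 24} into 12 pairs: {1,24}, {2,23}, …, {12,13}.
Choosing 12 integers — say the integers 1 through 12 — takes one from each pair and avoids the property.
Choosing 13 forces two into the same pair by pigeonhole, and those sum to 25. So 13.

13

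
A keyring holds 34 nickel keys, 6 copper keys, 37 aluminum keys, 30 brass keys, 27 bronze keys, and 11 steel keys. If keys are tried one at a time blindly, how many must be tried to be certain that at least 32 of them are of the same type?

In the worst case we take at most 31 of each type, but all 6 copper, all 30 brass, all 27 bronze, and all 11 steel (fewer than 31), giving 31 + 6 + 31 + 30 + 27 + 11 = 136.
One more key then forces some type to 32, so 136 + 1 = 137.

137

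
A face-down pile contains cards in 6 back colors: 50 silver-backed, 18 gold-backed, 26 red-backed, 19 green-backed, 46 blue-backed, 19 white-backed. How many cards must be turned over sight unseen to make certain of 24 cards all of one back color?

Treat the 6 back colors as pigeonholes.
In the worst case we take at most 23 of each back color, but all 18 gold-backed, all 19 green-backed, and all 19 white-backed (fewer than 23), giving 23 + 18 + 23 + 19 + 23 + 19 = 125.
One more card then forces some back color to 24, so 125 + 1 = 126.

126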